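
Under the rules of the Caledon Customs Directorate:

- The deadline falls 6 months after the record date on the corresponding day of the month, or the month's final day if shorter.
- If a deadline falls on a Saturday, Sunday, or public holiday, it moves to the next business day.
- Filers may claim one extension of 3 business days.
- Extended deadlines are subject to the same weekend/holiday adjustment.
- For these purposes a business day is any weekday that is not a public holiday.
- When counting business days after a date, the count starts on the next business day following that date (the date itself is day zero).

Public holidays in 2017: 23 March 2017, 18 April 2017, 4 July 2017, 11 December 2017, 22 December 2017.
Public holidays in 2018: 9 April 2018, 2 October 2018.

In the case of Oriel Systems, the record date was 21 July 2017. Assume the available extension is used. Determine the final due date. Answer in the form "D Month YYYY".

25 January 2018

6 months after 21 July 2017, on the same day of the month, is 21 January 2018.
21 January 2018 is a Sunday, so it moves to the next business day, 22 January 2018 (Monday).
The 3-business-day extension runs from 22 January 2018 to 25 January 2018.
25 January 2018 is a Thursday and not a listed holiday, so it stands.
Deadline: 25 January 2018.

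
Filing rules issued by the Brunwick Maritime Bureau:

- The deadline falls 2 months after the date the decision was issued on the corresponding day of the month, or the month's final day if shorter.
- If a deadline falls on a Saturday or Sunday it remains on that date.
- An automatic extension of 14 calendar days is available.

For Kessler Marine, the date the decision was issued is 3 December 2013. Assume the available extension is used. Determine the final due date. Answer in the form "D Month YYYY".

Moving 2 months forward from 3 December 2013 on the corresponding day gives 3 February 2014.
3 February 2014 is a Monday; no weekend or holiday adjustment applies.
Applying the 14-calendar-day extension: 3 February 2014 + 14 days = 17 February 2014.
No adjustment is made for weekends or holidays, so 17 February 2014 stands.
So the filing is due 17 February 2014.

17 February 2014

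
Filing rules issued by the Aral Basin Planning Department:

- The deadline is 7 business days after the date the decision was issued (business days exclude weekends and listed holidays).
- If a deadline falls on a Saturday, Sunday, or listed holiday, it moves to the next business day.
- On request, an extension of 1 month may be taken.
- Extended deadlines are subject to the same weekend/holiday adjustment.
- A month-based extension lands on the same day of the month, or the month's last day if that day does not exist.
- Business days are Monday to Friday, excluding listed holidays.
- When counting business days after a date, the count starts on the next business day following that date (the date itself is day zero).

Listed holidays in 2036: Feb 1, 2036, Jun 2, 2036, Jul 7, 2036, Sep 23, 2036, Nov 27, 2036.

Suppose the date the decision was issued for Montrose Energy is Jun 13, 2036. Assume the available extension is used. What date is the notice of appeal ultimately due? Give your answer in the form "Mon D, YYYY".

7 business days after Jun 13, 2036, excluding weekends and holidays, is Jun 24, 2036.
Jun 24, 2036 (Tuesday) is already a business day.
Applying the 1 month extension: 1 month after Jun 24, 2036 is Jul 24, 2036.
Since Jul 24, 2036 is a Thursday and not a holiday, the date is unchanged.
Final deadline: Jul 24, 2036.

Jul 24, 2036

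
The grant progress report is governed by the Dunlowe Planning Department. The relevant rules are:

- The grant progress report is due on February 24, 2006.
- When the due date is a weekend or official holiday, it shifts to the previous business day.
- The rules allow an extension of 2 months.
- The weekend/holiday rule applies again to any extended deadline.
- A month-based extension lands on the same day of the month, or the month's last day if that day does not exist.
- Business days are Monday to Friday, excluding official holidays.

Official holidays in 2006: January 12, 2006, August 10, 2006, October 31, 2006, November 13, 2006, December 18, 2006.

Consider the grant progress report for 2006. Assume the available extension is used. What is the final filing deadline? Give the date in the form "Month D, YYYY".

The statutory due date is February 24, 2006.
Since February 24, 2006 is a Friday and not a holiday, the date is unchanged.
Add 2 months to February 24, 2006: April 24, 2006.
April 24, 2006 falls on a Monday, which is a business day, so no adjustment is needed.
So the filing is due April 24, 2006.

April 24, 2006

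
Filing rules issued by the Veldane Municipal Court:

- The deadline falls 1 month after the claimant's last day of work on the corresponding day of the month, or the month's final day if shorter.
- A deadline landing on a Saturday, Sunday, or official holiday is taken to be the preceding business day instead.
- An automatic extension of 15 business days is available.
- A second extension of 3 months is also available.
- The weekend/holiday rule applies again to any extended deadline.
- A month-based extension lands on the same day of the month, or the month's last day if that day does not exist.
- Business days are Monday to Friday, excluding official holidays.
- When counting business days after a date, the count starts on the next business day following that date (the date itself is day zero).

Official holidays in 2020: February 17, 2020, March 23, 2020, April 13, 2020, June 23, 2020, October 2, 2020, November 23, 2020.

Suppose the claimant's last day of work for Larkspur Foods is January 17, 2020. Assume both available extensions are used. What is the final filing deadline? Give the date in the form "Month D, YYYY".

1 month after January 17, 2020, on the same day of the month, is February 17, 2020.
February 17, 2020 is a listed holiday; the preceding business day is February 14, 2020 (Friday).
Applying the 15-business-day extension: 15 business days after February 14, 2020 is March 9, 2020.
March 9, 2020 is a Monday and not a listed holiday, so it stands.
The 3 months extension carries March 9, 2020 to June 9, 2020.
June 9, 2020 (Tuesday) is already a business day.
Deadline: June 9, 2020.

June 9, 2020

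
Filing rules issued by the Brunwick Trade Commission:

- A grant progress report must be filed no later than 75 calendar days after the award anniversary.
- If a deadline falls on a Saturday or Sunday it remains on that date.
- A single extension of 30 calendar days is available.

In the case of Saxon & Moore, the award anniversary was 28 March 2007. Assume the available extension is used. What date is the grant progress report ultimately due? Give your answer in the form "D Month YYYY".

From 28 March 2007, 75 calendar days later is 11 June 2007.
11 June 2007 is a Monday; no weekend or holiday adjustment applies.
Add the 30 calendar-day extension to 11 June 2007: 11 July 2007.
11 July 2007 falls on a Wednesday. The rules make no weekend/holiday allowance, so it remains 11 July 2007.
Deadline: 11 July 2007.

11 July 2007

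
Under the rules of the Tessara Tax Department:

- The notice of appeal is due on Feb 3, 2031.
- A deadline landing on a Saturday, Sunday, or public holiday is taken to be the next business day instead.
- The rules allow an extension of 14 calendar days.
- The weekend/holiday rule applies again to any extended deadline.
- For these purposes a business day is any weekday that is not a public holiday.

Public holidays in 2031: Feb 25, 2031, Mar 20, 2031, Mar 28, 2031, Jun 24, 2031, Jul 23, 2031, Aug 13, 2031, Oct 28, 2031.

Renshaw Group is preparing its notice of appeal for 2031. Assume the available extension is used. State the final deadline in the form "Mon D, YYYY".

Feb 17, 2031

The statutory due date is Feb 3, 2031.
Feb 3, 2031 falls on a Monday, which is a business day, so no adjustment is needed.
Add the 14 calendar-day extension to Feb 3, 2031: Feb 17, 2031.
Since Feb 17, 2031 is a Monday and not a holiday, the date is unchanged.
So the filing is due Feb 17, 2031.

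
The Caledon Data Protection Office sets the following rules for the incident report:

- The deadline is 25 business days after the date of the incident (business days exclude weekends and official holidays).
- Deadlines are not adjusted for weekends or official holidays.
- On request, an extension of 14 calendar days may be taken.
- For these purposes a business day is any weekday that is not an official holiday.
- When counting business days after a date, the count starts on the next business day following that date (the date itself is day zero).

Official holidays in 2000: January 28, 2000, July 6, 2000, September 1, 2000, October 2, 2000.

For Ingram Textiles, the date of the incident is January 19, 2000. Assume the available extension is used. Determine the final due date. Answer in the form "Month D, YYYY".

Starting the day after January 19, 2000 and counting 25 business days lands on February 24, 2000.
No adjustment is made for weekends or holidays, so February 24, 2000 stands.
The 14-calendar-day extension moves the deadline from February 24, 2000 to March 9, 2000.
March 9, 2000 is a Thursday; no weekend or holiday adjustment applies.
Final deadline: March 9, 2000.

March 9, 2000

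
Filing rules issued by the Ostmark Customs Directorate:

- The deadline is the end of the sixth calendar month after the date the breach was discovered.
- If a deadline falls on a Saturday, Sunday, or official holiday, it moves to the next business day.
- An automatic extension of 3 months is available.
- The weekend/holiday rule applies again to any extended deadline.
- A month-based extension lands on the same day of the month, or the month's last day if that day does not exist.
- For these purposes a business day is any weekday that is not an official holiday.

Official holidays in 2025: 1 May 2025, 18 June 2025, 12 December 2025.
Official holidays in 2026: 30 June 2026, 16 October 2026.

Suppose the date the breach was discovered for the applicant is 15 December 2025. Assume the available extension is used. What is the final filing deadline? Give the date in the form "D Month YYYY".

1 October 2026

6 months after 15 December 2025 falls in June 2026; the last day of that month is 30 June 2026.
30 June 2026 falls on a listed holiday. Rolling to the next business day gives 1 July 2026, a Wednesday.
Applying the 3 months extension: 3 months after 1 July 2026 is 1 October 2026.
1 October 2026 (Thursday) is already a business day.
The final due date is 1 October 2026.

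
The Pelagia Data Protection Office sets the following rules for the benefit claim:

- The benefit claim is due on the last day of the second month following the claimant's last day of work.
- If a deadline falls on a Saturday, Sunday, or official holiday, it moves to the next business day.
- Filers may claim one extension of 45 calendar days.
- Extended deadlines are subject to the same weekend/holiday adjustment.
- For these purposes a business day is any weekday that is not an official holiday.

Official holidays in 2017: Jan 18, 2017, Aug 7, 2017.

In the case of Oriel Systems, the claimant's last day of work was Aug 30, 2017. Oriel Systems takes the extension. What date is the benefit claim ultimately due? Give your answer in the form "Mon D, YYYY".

2 months after Aug 30, 2017 is October 2017; that month ends on Oct 31, 2017.
Since Oct 31, 2017 is a Tuesday and not a holiday, the date is unchanged.
With the 45-day extension, Oct 31, 2017 becomes Dec 15, 2017.
Dec 15, 2017 falls on a Friday, which is a business day, so no adjustment is needed.
Deadline: Dec 15, 2017.

Dec 15, 2017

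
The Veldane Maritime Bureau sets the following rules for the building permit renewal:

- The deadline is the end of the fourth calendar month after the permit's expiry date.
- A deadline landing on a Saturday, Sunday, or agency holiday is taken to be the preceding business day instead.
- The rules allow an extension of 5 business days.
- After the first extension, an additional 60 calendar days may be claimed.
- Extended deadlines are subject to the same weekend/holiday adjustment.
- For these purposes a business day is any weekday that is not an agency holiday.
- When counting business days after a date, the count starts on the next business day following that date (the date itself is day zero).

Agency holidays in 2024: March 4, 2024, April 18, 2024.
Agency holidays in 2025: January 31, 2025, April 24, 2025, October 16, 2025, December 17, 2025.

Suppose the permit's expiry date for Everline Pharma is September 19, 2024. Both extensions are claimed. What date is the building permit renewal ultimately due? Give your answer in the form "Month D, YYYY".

April 8, 2025

4 months after September 19, 2024 is January 2025; that month ends on January 31, 2025.
Because January 31, 2025 is a listed holiday, the deadline becomes January 30, 2025 (Thursday).
Applying the 5-business-day extension: 5 business days after January 30, 2025 is February 7, 2025.
February 7, 2025 is a Friday and not a listed holiday, so it stands.
With the 60-day extension, February 7, 2025 becomes April 8, 2025.
Since April 8, 2025 is a Tuesday and not a holiday, the date is unchanged.
So the filing is due April 8, 2025.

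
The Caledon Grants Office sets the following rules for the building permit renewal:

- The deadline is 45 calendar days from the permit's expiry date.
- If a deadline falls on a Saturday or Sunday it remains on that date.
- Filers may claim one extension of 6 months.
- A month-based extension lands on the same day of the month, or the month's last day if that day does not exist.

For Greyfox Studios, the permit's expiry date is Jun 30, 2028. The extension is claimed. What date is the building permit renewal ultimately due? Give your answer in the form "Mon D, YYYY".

Trigger date Jun 30, 2028 + 45 calendar days = Aug 14, 2028.
No adjustment is made for weekends or holidays, so Aug 14, 2028 stands.
Applying the 6 months extension: 6 months after Aug 14, 2028 is Feb 14, 2029.
No adjustment is made for weekends or holidays, so Feb 14, 2029 stands.
So the filing is due Feb 14, 2029.

Feb 14, 2029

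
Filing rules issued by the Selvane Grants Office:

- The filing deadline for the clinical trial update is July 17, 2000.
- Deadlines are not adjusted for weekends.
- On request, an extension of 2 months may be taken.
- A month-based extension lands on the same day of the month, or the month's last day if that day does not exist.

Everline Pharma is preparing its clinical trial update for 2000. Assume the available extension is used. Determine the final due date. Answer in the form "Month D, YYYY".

September 17, 2000

The statutory due date is July 17, 2000.
July 17, 2000 is a Monday; no weekend or holiday adjustment applies.
Add 2 months to July 17, 2000: September 17, 2000.
September 17, 2000 is a Sunday; no weekend or holiday adjustment applies.
Deadline: September 17, 2000.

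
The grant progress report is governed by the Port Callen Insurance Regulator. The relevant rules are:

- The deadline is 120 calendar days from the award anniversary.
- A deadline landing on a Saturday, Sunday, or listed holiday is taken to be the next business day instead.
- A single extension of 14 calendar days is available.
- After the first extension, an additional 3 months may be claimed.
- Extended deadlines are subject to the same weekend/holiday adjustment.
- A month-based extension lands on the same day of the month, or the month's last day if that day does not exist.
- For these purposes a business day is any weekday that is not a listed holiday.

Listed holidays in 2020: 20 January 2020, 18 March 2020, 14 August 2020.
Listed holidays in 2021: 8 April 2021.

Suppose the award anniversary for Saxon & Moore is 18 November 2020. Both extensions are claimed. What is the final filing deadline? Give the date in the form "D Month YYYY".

1 July 2021

Trigger date 18 November 2020 + 120 calendar days = 18 March 2021.
Since 18 March 2021 is a Thursday and not a holiday, the date is unchanged.
Applying the 14-calendar-day extension: 18 March 2021 + 14 days = 1 April 2021.
1 April 2021 is a Thursday and not a listed holiday, so it stands.
Add 3 months to 1 April 2021: 1 July 2021.
1 July 2021 falls on a Thursday, which is a business day, so no adjustment is needed.
Deadline: 1 July 2021.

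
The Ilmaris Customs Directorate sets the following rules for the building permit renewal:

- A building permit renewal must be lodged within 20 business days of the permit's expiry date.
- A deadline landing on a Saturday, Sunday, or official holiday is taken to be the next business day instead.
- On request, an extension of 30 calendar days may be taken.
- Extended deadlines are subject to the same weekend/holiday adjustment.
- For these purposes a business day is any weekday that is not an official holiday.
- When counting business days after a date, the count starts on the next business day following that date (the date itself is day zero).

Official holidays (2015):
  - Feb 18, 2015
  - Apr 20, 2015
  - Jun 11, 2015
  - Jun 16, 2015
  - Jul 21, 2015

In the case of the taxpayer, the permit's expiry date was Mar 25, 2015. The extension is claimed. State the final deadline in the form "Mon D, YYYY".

Counting 20 business days after Mar 25, 2015 (skipping weekends and listed holidays) reaches Apr 23, 2015.
Apr 23, 2015 falls on a Thursday, which is a business day, so no adjustment is needed.
Add the 30 calendar-day extension to Apr 23, 2015: May 23, 2015.
Because May 23, 2015 is a Saturday, the deadline becomes May 25, 2015 (Monday).
The final due date is May 25, 2015.

May 25, 2015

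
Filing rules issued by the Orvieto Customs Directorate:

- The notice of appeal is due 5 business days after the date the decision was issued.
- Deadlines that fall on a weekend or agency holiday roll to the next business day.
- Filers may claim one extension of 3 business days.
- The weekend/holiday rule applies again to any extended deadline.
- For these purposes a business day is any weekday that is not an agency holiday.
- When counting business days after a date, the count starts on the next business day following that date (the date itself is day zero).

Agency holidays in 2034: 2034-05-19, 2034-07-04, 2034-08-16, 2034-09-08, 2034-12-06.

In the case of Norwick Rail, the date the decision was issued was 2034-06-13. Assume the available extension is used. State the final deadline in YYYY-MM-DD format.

2034-06-23

Counting 5 business days after 2034-06-13 (skipping weekends and listed holidays) reaches 2034-06-20.
2034-06-20 (Tuesday) is already a business day.
The 3-business-day extension runs from 2034-06-20 to 2034-06-23.
Since 2034-06-23 is a Friday and not a holiday, the date is unchanged.
Deadline: 2034-06-23.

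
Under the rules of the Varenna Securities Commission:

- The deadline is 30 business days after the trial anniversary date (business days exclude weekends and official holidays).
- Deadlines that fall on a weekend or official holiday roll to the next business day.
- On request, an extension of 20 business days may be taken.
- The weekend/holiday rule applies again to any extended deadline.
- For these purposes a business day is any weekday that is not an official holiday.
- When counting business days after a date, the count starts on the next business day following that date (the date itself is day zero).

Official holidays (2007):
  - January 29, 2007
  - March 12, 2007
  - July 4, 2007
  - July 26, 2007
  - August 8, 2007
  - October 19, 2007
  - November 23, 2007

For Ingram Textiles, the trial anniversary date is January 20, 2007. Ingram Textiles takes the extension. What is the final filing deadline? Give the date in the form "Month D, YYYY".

April 3, 2007

Counting 30 business days after January 20, 2007 (skipping weekends and listed holidays) reaches March 5, 2007.
Since March 5, 2007 is a Monday and not a holiday, the date is unchanged.
Applying the 20-business-day extension: 20 business days after March 5, 2007 is April 3, 2007.
April 3, 2007 (Tuesday) is already a business day.
Final deadline: April 3, 2007.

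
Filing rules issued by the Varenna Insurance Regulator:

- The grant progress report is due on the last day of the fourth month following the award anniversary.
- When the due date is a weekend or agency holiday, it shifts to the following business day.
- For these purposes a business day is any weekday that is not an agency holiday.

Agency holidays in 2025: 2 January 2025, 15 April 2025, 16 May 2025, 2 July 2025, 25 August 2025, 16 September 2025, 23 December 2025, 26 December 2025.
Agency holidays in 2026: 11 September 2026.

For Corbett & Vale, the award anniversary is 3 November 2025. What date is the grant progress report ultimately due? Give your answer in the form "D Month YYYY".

The fourth month after 3 November 2025 is March 2026, whose last day is 31 March 2026.
Since 31 March 2026 is a Tuesday and not a holiday, the date is unchanged.
Final deadline: 31 March 2026.

31 March 2026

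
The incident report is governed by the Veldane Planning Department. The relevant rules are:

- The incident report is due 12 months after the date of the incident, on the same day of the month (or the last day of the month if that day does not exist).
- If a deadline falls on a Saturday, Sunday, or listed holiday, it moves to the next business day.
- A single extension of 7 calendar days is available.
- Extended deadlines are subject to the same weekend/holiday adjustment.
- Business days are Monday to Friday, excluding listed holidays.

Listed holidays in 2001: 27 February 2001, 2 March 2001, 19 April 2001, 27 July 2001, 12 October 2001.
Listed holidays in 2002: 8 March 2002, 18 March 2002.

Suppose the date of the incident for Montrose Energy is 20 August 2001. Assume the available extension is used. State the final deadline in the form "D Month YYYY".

12 months after 20 August 2001, on the same day of the month, is 20 August 2002.
20 August 2002 (Tuesday) is already a business day.
The 7-calendar-day extension moves the deadline from 20 August 2002 to 27 August 2002.
27 August 2002 is a Tuesday and not a listed holiday, so it stands.
Final deadline: 27 August 2002.

27 August 2002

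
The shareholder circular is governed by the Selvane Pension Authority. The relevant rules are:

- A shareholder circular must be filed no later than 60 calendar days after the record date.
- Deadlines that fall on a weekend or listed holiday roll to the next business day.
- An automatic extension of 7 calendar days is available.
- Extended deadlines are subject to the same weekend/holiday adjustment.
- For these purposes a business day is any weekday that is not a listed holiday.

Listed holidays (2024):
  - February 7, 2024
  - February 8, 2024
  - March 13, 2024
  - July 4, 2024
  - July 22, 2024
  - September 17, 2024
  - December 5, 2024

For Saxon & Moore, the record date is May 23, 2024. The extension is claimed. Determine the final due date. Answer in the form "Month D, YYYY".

July 30, 2024

From May 23, 2024, 60 calendar days later is July 22, 2024.
July 22, 2024 falls on a listed holiday. Rolling to the next business day gives July 23, 2024, a Tuesday.
The 7-calendar-day extension moves the deadline from July 23, 2024 to July 30, 2024.
July 30, 2024 falls on a Tuesday, which is a business day, so no adjustment is needed.
Final deadline: July 30, 2024.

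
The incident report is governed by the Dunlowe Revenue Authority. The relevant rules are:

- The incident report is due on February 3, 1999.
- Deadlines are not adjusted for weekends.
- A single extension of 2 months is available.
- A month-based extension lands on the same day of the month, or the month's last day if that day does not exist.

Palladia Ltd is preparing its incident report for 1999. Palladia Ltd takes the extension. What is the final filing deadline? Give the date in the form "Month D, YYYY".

Start from the fixed due date, February 3, 1999.
February 3, 1999 is a Wednesday; no weekend or holiday adjustment applies.
The 2 months extension carries February 3, 1999 to April 3, 1999.
No adjustment is made for weekends or holidays, so April 3, 1999 stands.
Final deadline: April 3, 1999.

April 3, 1999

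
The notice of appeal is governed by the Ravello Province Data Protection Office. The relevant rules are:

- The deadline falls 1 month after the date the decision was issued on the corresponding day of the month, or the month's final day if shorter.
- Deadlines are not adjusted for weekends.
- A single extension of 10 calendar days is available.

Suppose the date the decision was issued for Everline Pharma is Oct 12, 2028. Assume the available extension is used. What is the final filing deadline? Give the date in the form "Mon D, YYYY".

Nov 22, 2028

Moving 1 month forward from Oct 12, 2028 on the corresponding day gives Nov 12, 2028.
Nov 12, 2028 falls on a Sunday. The rules make no weekend/holiday allowance, so it remains Nov 12, 2028.
Applying the 10-calendar-day extension: Nov 12, 2028 + 10 days = Nov 22, 2028.
Nov 22, 2028 falls on a Wednesday. The rules make no weekend/holiday allowance, so it remains Nov 22, 2028.
The final due date is Nov 22, 2028.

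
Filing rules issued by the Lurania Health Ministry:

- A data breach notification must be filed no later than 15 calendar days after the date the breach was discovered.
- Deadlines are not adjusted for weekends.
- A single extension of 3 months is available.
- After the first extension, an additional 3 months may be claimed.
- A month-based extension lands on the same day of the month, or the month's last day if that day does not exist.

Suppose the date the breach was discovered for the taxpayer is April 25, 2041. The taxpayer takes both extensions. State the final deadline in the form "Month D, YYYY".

Trigger date April 25, 2041 + 15 calendar days = May 10, 2041.
No adjustment is made for weekends or holidays, so May 10, 2041 stands.
Applying the 3 months extension: 3 months after May 10, 2041 is August 10, 2041.
August 10, 2041 falls on a Saturday. The rules make no weekend/holiday allowance, so it remains August 10, 2041.
The 3 months extension carries August 10, 2041 to November 10, 2041.
November 10, 2041 is a Sunday; no weekend or holiday adjustment applies.
So the filing is due November 10, 2041.

November 10, 2041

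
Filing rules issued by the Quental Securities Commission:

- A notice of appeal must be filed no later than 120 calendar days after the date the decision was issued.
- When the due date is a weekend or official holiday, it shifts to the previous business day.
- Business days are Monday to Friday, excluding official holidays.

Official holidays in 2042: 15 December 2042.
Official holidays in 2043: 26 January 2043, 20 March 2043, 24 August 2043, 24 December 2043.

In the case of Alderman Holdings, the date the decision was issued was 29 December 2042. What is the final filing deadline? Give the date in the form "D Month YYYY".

28 April 2043

From 29 December 2042, 120 calendar days later is 28 April 2043.
Since 28 April 2043 is a Tuesday and not a holiday, the date is unchanged.
The final due date is 28 April 2043.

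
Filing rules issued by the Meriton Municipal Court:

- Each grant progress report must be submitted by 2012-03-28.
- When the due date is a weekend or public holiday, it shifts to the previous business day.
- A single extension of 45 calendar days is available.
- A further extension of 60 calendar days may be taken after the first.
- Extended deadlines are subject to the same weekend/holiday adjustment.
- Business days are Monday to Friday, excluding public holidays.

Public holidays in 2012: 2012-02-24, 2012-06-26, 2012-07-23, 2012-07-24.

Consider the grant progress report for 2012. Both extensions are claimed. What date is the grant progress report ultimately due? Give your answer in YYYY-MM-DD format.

2012-07-10

The stated deadline is 2012-03-28.
2012-03-28 falls on a Wednesday, which is a business day, so no adjustment is needed.
With the 45-day extension, 2012-03-28 becomes 2012-05-12.
2012-05-12 is a Saturday, so it moves to the preceding business day, 2012-05-11 (Friday).
Applying the 60-calendar-day extension: 2012-05-11 + 60 days = 2012-07-10.
2012-07-10 falls on a Tuesday, which is a business day, so no adjustment is needed.
So the filing is due 2012-07-10.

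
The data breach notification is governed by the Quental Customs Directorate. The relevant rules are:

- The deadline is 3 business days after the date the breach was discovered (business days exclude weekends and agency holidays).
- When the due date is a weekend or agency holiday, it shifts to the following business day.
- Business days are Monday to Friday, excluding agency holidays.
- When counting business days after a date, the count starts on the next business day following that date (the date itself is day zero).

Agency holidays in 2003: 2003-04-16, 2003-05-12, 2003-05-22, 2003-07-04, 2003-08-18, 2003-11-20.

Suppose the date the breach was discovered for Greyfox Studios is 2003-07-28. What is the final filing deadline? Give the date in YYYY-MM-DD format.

2003-07-31

Counting 3 business days after 2003-07-28 (skipping weekends and listed holidays) reaches 2003-07-31.
2003-07-31 is a Thursday and not a listed holiday, so it stands.
Deadline: 2003-07-31.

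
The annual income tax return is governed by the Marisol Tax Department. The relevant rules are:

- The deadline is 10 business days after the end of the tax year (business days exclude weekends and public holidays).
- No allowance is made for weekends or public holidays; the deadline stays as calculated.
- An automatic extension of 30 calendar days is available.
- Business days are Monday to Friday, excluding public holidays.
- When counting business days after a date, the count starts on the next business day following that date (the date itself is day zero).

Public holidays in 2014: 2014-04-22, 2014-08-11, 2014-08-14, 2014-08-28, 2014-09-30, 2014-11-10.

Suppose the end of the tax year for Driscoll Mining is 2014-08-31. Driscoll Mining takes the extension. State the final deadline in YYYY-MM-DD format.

Starting the day after 2014-08-31 and counting 10 business days lands on 2014-09-12.
No adjustment is made for weekends or holidays, so 2014-09-12 stands.
With the 30-day extension, 2014-09-12 becomes 2014-10-12.
2014-10-12 falls on a Sunday. The rules make no weekend/holiday allowance, so it remains 2014-10-12.
The final due date is 2014-10-12.

2014-10-12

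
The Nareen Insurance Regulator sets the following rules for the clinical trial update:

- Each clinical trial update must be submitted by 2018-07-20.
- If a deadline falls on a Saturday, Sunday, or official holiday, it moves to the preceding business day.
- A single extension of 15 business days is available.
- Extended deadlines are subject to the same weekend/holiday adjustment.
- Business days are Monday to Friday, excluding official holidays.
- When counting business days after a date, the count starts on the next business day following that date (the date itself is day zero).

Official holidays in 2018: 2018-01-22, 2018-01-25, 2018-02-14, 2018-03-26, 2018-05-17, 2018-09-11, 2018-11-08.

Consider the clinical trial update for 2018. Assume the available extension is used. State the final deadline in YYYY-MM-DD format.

The stated deadline is 2018-07-20.
2018-07-20 falls on a Friday, which is a business day, so no adjustment is needed.
The 15-business-day extension runs from 2018-07-20 to 2018-08-10.
2018-08-10 is a Friday and not a listed holiday, so it stands.
Final deadline: 2018-08-10.

2018-08-10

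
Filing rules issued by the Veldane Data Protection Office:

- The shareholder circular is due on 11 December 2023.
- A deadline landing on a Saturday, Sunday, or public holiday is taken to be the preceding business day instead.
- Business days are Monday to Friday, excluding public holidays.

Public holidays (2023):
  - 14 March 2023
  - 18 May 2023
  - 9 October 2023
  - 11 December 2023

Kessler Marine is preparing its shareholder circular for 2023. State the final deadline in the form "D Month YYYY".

8 December 2023

The statutory due date is 11 December 2023.
11 December 2023 is a listed holiday; the preceding business day is 8 December 2023 (Friday).
So the filing is due 8 December 2023.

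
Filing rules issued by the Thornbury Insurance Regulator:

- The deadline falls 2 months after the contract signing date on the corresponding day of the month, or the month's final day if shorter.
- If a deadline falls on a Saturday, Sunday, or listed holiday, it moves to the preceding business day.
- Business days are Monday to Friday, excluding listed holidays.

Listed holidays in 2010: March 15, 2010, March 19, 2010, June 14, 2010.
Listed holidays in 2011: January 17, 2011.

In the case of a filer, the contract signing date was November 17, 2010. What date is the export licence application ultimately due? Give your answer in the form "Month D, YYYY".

2 months after November 17, 2010, on the same day of the month, is January 17, 2011.
Because January 17, 2011 is a listed holiday, the deadline becomes January 14, 2011 (Friday).
Final deadline: January 14, 2011.

January 14, 2011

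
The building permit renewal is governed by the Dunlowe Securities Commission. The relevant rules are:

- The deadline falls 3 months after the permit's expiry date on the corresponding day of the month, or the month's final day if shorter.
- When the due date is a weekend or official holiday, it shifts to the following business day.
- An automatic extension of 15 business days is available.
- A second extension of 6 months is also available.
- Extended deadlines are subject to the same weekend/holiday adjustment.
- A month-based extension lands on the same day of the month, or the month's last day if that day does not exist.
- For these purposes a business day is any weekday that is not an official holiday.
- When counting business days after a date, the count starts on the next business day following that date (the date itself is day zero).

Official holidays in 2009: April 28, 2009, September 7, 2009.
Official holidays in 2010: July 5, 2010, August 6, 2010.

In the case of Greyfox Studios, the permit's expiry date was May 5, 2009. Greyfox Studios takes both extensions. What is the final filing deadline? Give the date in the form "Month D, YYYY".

February 26, 2010

3 months after May 5, 2009, on the same day of the month, is August 5, 2009.
August 5, 2009 falls on a Wednesday, which is a business day, so no adjustment is needed.
Applying the 15-business-day extension: 15 business days after August 5, 2009 is August 26, 2009.
August 26, 2009 falls on a Wednesday, which is a business day, so no adjustment is needed.
Applying the 6 months extension: 6 months after August 26, 2009 is February 26, 2010.
Since February 26, 2010 is a Friday and not a holiday, the date is unchanged.
The final due date is February 26, 2010.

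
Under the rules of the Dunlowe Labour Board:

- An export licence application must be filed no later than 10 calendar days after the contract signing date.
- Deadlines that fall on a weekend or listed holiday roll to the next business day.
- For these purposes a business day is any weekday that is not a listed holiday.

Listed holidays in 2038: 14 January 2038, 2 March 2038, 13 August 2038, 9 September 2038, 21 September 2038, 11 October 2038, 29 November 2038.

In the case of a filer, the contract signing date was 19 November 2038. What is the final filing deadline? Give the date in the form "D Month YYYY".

30 November 2038

Trigger date 19 November 2038 + 10 calendar days = 29 November 2038.
29 November 2038 is a listed holiday; the next business day is 30 November 2038 (Tuesday).
The final due date is 30 November 2038.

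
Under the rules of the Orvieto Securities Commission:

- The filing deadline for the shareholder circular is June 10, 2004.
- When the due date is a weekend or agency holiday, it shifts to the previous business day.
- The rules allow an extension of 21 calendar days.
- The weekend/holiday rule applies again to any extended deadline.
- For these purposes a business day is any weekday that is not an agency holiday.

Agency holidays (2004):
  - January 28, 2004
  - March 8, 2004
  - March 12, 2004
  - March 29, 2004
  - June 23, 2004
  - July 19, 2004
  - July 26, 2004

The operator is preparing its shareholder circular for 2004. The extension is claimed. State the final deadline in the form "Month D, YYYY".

July 1, 2004

The statutory due date is June 10, 2004.
June 10, 2004 (Thursday) is already a business day.
With the 21-day extension, June 10, 2004 becomes July 1, 2004.
July 1, 2004 falls on a Thursday, which is a business day, so no adjustment is needed.
The final due date is July 1, 2004.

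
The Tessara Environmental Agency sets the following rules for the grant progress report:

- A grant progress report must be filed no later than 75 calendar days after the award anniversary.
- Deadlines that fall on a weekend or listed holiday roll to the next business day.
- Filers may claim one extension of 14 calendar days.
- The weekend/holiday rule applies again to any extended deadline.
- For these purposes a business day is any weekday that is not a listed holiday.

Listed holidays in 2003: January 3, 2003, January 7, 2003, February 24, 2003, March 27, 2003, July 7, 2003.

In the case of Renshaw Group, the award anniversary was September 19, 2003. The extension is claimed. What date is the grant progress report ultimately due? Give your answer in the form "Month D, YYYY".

December 17, 2003

Adding 75 calendar days to September 19, 2003 gives December 3, 2003.
December 3, 2003 is a Wednesday and not a listed holiday, so it stands.
The 14-calendar-day extension moves the deadline from December 3, 2003 to December 17, 2003.
December 17, 2003 (Wednesday) is already a business day.
The final due date is December 17, 2003.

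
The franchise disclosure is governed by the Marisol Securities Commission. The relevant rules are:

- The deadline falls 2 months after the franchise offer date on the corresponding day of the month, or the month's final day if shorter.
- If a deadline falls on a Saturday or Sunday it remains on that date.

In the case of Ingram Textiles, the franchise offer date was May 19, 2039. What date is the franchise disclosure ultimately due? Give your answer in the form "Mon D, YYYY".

Jul 19, 2039

Moving 2 months forward from May 19, 2039 on the corresponding day gives Jul 19, 2039.
No adjustment is made for weekends or holidays, so Jul 19, 2039 stands.
Final deadline: Jul 19, 2039.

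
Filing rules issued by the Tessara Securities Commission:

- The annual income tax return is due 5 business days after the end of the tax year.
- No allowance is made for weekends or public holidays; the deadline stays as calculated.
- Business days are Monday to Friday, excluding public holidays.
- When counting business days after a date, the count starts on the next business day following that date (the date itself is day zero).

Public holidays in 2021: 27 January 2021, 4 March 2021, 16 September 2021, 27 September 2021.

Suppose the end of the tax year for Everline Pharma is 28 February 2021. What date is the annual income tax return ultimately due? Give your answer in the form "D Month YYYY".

Starting the day after 28 February 2021 and counting 5 business days lands on 8 March 2021.
8 March 2021 is a Monday; no weekend or holiday adjustment applies.
The final due date is 8 March 2021.

8 March 2021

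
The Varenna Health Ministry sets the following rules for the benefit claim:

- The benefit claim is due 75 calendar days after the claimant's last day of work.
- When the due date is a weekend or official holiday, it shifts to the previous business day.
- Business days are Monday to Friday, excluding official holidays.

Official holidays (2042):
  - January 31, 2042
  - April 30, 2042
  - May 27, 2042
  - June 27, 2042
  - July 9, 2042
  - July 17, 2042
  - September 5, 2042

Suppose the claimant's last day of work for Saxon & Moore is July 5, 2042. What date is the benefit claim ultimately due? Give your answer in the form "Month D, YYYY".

Trigger date July 5, 2042 + 75 calendar days = September 18, 2042.
September 18, 2042 falls on a Thursday, which is a business day, so no adjustment is needed.
Deadline: September 18, 2042.

September 18, 2042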